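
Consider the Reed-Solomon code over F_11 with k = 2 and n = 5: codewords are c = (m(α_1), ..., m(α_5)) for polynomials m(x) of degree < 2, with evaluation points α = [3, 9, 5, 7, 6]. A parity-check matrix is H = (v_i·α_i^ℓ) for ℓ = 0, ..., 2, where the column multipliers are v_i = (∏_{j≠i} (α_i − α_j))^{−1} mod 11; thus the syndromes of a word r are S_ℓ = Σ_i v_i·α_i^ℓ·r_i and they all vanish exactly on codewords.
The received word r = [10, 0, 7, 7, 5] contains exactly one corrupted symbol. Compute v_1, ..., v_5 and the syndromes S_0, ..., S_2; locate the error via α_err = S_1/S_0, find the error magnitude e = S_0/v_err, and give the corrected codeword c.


S = (8, 7, 2), error at position 3, error magnitude e = 4, c = [10, 0, 3, 7, 5].

Step 1: column multipliers v_i = (∏_{j≠i}(α_i − α_j))^{−1} mod 11.
  i = 1 (α = 3): (3−9)(3−5)(3−7)(3−6) = (−6)·(−2)·(−4)·(−3) = 144 ≡ 1, so v_1 = 1^{−1} = 1 (mod 11).
  i = 2 (α = 9): (9−3)(9−5)(9−7)(9−6) = 6·4·2·3 = 144 ≡ 1, so v_2 = 1^{−1} = 1 (mod 11).
  i = 3 (α = 5): (5−3)(5−9)(5−7)(5−6) = 2·(−4)·(−2)·(−1) = −16 ≡ 6, so v_3 = 6^{−1} = 2 (mod 11).
  i = 4 (α = 7): (7−3)(7−9)(7−5)(7−6) = 4·(−2)·2·1 = −16 ≡ 6, so v_4 = 6^{−1} = 2 (mod 11).
  i = 5 (α = 6): (6−3)(6−9)(6−5)(6−7) = 3·(−3)·1·(−1) = 9 ≡ 9, so v_5 = 9^{−1} = 5 (mod 11).
  v = [1, 1, 2, 2, 5].
Step 2: syndromes of r = [10, 0, 7, 7, 5] (all sums mod 11).
  S_0 = Σ v_i r_i = 1·10 + 1·0 + 2·7 + 2·7 + 5·5 = 63 ≡ 8.
  S_1 = Σ v_i α_i r_i = 1·3·10 + 1·9·0 + 2·5·7 + 2·7·7 + 5·6·5 = 348 ≡ 7.
  α_i^2 mod 11 = [9, 4, 3, 5, 3].
  S_2 = Σ v_i α_i^2 r_i = 1·9·10 + 1·4·0 + 2·3·7 + 2·5·7 + 5·3·5 = 277 ≡ 2.
  S = (8, 7, 2) ≠ 0, so r is not a codeword (an error is present).
Step 3: locate the error. For a single error e at position i, S_ℓ = v_i·e·α_i^ℓ, so α_err = S_1/S_0.
  S_0^{−1} = 8^{−1} = 7 (mod 11), so α_err = 7·7 = 49 ≡ 5 = α_3. Error position i = 3.
  Consistency check: S_2/S_1 = 2·8 = 16 ≡ 5 = α_err ✓ (single-error assumption holds).
Step 4: error magnitude e = S_0/v_3 = S_0·∏_{j≠3}(α_3 − α_j) = 8·6 = 48 ≡ 4 (mod 11).
Step 5: correct position 3: c_3 = r_3 − e = 7 − 4 ≡ 3 (mod 11). Hence c = [10, 0, 3, 7, 5].
  Check: interpolating c through the α_i gives m(x) = 4 + 2·x (degree < 2) with m(α_i) = c_i for every i, so c is indeed a codeword.


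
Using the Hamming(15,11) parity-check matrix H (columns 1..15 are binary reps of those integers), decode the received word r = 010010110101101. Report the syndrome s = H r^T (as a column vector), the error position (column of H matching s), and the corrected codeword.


s = (1, 1, 0, 0)^T, error position = 12, corrected codeword c = 010010110100101

Compute s = H r^T mod 2 one row at a time:
  s_1 = 1 + 0 + 1 + 0 + 1 + 1 + 0 + 1 = 5 ≡ 1 (mod 2).
  s_2 = 0 + 1 + 0 + 1 + 1 + 1 + 0 + 1 = 5 ≡ 1 (mod 2).
  s_3 = 1 + 0 + 0 + 1 + 1 + 0 + 0 + 1 = 4 ≡ 0 (mod 2).
  s_4 = 0 + 0 + 1 + 1 + 0 + 0 + 1 + 1 = 4 ≡ 0 (mod 2).
s = (1, 1, 0, 0)^T — this equals column 12 of H (binary 1100), so error is at position 12.
Correct: flip bit 12 of r = 010010110101101 to get c = 010010110100101.


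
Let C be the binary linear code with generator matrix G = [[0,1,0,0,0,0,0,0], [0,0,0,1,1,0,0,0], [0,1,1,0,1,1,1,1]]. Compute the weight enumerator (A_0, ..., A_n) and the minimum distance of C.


Weight distribution: A_0 = 1, A_1 = 1, A_2 = 1, A_3 = 1, A_5 = 2, A_6 = 2. Minimum distance d = 1.

Enumerate all 2^3 = 8 messages m ∈ F_2^3.
For each, compute codeword c = mG in F_2^8, then tally its weight.
  m = 000 → c = 00000000, weight = 0.
  m = 100 → c = 01000000, weight = 1.
  m = 010 → c = 00011000, weight = 2.
  m = 110 → c = 01011000, weight = 3.
  m = 001 → c = 01101111, weight = 6.
  m = 101 → c = 00101111, weight = 5.
  m = 011 → c = 01110111, weight = 6.
  m = 111 → c = 00110111, weight = 5.
Tally weights:
  weight 0: 1 codewords.
  weight 1: 1 codewords.
  weight 2: 1 codewords.
  weight 3: 1 codewords.
  weight 5: 2 codewords.
  weight 6: 2 codewords.
Minimum distance d = smallest w > 0 with A_w > 0 = 1.
Sanity: Σ A_w = 8 = 2^3 = 8 ✓.


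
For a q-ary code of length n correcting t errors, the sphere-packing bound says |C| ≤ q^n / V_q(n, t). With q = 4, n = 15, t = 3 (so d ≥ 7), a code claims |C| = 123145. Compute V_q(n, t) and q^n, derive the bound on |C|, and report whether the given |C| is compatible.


V_q(n, t) = 13276, q^n = 1073741824, Hamming bound = 80878, |C| = 123145 > bound (violated).

Step 1: Compute V_q(n, t) = Σ_{j=0}^3 C(n, j) (q−1)^j.
  j = 0: C(15,0)·(3)^0 = 1·1 = 1.
  j = 1: C(15,1)·(3)^1 = 15·3 = 45.
  j = 2: C(15,2)·(3)^2 = 105·9 = 945.
  j = 3: C(15,3)·(3)^3 = 455·27 = 12285.
  V_q(n, t) = 1 + 45 + 945 + 12285 = 13276.
Step 2: q^n = 4^15 = 1073741824.
Step 3: Hamming bound ⌊q^n / V_q(n,t)⌋ = ⌊1073741824/13276⌋ = 80878.
Step 4: Compare |C| = 123145 to 80878: violated.
The claimed |C| lies above the Hamming bound, so no 4-ary code of length 15 with d ≥ 7 can have 123145 codewords.


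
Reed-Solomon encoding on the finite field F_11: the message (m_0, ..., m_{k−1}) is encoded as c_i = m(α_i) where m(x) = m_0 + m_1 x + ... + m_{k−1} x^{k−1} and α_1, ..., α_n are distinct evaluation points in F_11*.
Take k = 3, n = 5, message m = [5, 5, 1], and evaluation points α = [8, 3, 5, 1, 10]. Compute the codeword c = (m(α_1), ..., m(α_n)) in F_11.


c = [10, 7, 0, 0, 1]

Message polynomial: m(x) = 5 + 5·x + 1·x^2 (mod 11).
For each evaluation point α_i, compute m(α_i) mod 11:
  α_1 = 8: Horner steps 1 → 2 → 10, so m(8) = 10.
  α_2 = 3: Horner steps 1 → 8 → 7, so m(3) = 7.
  α_3 = 5: Horner steps 1 → 10 → 0, so m(5) = 0.
  α_4 = 1: Horner steps 1 → 6 → 0, so m(1) = 0.
  α_5 = 10: Horner steps 1 → 4 → 1, so m(10) = 1.
Codeword c = [10, 7, 0, 0, 1] ∈ F_11^5.


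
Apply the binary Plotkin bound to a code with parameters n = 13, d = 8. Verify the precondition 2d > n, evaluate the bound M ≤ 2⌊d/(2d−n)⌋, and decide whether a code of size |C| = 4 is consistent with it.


Plotkin bound M ≤ 4; given |C| = 4 ≤ bound (satisfied).

Check applicability: 2d = 16, n = 13.
2d − n = 3 > 0, so Plotkin applies.
Compute d/(2d−n) = 8/3 ≈ 2.6667.
⌊d/(2d−n)⌋ = 2.
Plotkin bound: M ≤ 2·2 = 4.
Given |C| = 4, check: satisfied.
This |C| is at the Plotkin bound.


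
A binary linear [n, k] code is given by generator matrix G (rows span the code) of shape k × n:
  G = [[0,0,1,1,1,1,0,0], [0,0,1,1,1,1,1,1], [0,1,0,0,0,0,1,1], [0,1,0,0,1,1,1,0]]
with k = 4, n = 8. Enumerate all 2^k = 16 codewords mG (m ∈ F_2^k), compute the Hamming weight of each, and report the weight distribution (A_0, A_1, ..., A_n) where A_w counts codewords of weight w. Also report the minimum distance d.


Weight distribution: A_0 = 1, A_1 = 1, A_2 = 1, A_3 = 5, A_4 = 5, A_5 = 1, A_6 = 1, A_7 = 1. Minimum distance d = 1.

Enumerate all 2^4 = 16 messages m ∈ F_2^4.
For each, compute codeword c = mG in F_2^8, then tally its weight.
  m = 0000 → c = 00000000, weight = 0.
  m = 1000 → c = 00111100, weight = 4.
  m = 0100 → c = 00111111, weight = 6.
  m = 1100 → c = 00000011, weight = 2.
  m = 0010 → c = 01000011, weight = 3.
  m = 1010 → c = 01111111, weight = 7.
  m = 0110 → c = 01111100, weight = 5.
  m = 1110 → c = 01000000, weight = 1.
  m = 0001 → c = 01001110, weight = 4.
  m = 1001 → c = 01110010, weight = 4.
  m = 0101 → c = 01110001, weight = 4.
  m = 1101 → c = 01001101, weight = 4.
  m = 0011 → c = 00001101, weight = 3.
  m = 1011 → c = 00110001, weight = 3.
  m = 0111 → c = 00110010, weight = 3.
  m = 1111 → c = 00001110, weight = 3.
Tally weights:
  weight 0: 1 codewords.
  weight 1: 1 codewords.
  weight 2: 1 codewords.
  weight 3: 5 codewords.
  weight 4: 5 codewords.
  weight 5: 1 codewords.
  weight 6: 1 codewords.
  weight 7: 1 codewords.
Minimum distance d = smallest w > 0 with A_w > 0 = 1.
Sanity: Σ A_w = 16 = 2^4 = 16 ✓.


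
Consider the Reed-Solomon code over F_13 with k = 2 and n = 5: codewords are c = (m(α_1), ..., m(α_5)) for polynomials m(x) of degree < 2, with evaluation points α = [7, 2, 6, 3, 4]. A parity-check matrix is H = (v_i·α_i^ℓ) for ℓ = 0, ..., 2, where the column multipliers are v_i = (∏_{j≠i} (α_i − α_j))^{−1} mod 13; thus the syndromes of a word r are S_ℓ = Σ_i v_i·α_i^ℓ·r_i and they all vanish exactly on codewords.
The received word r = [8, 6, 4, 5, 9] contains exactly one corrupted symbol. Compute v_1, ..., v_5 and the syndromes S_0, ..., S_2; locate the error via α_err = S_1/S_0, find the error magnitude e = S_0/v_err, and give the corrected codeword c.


S = (5, 10, 7), error at position 2, error magnitude e = 5, c = [8, 1, 4, 5, 9].

Step 1: column multipliers v_i = (∏_{j≠i}(α_i − α_j))^{−1} mod 13.
  i = 1 (α = 7): (7−2)(7−6)(7−3)(7−4) = 5·1·4·3 = 60 ≡ 8, so v_1 = 8^{−1} = 5 (mod 13).
  i = 2 (α = 2): (2−7)(2−6)(2−3)(2−4) = (−5)·(−4)·(−1)·(−2) = 40 ≡ 1, so v_2 = 1^{−1} = 1 (mod 13).
  i = 3 (α = 6): (6−7)(6−2)(6−3)(6−4) = (−1)·4·3·2 = −24 ≡ 2, so v_3 = 2^{−1} = 7 (mod 13).
  i = 4 (α = 3): (3−7)(3−2)(3−6)(3−4) = (−4)·1·(−3)·(−1) = −12 ≡ 1, so v_4 = 1^{−1} = 1 (mod 13).
  i = 5 (α = 4): (4−7)(4−2)(4−6)(4−3) = (−3)·2·(−2)·1 = 12 ≡ 12, so v_5 = 12^{−1} = 12 (mod 13).
  v = [5, 1, 7, 1, 12].
Step 2: syndromes of r = [8, 6, 4, 5, 9] (all sums mod 13).
  S_0 = Σ v_i r_i = 5·8 + 1·6 + 7·4 + 1·5 + 12·9 = 187 ≡ 5.
  S_1 = Σ v_i α_i r_i = 5·7·8 + 1·2·6 + 7·6·4 + 1·3·5 + 12·4·9 = 907 ≡ 10.
  α_i^2 mod 13 = [10, 4, 10, 9, 3].
  S_2 = Σ v_i α_i^2 r_i = 5·10·8 + 1·4·6 + 7·10·4 + 1·9·5 + 12·3·9 = 1073 ≡ 7.
  S = (5, 10, 7) ≠ 0, so r is not a codeword (an error is present).
Step 3: locate the error. For a single error e at position i, S_ℓ = v_i·e·α_i^ℓ, so α_err = S_1/S_0.
  S_0^{−1} = 5^{−1} = 8 (mod 13), so α_err = 10·8 = 80 ≡ 2 = α_2. Error position i = 2.
  Consistency check: S_2/S_1 = 7·4 = 28 ≡ 2 = α_err ✓ (single-error assumption holds).
Step 4: error magnitude e = S_0/v_2 = S_0·∏_{j≠2}(α_2 − α_j) = 5·1 = 5 ≡ 5 (mod 13).
Step 5: correct position 2: c_2 = r_2 − e = 6 − 5 ≡ 1 (mod 13). Hence c = [8, 1, 4, 5, 9].
  Check: interpolating c through the α_i gives m(x) = 6 + 4·x (degree < 2) with m(α_i) = c_i for every i, so c is indeed a codeword.


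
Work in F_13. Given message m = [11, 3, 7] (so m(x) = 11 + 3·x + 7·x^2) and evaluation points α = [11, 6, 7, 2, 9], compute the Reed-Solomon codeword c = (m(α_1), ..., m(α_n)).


c = [7, 8, 11, 6, 7]

Message polynomial: m(x) = 11 + 3·x + 7·x^2 (mod 13).
For each evaluation point α_i, compute m(α_i) mod 13:
  α_1 = 11: Horner steps 7 → 2 → 7, so m(11) = 7.
  α_2 = 6: Horner steps 7 → 6 → 8, so m(6) = 8.
  α_3 = 7: Horner steps 7 → 0 → 11, so m(7) = 11.
  α_4 = 2: Horner steps 7 → 4 → 6, so m(2) = 6.
  α_5 = 9: Horner steps 7 → 1 → 7, so m(9) = 7.
Codeword c = [7, 8, 11, 6, 7] ∈ F_13^5.


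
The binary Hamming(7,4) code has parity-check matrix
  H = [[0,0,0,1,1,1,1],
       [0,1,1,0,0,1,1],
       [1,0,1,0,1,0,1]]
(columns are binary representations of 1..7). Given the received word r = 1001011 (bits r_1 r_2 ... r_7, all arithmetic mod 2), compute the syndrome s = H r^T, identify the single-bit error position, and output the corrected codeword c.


s = (1, 0, 0)^T, error position = 4, corrected codeword c = 1000011

Compute s = H r^T mod 2 one row at a time:
  s_1 = 1 + 0 + 1 + 1 = 3 ≡ 1 (mod 2).
  s_2 = 0 + 0 + 1 + 1 = 2 ≡ 0 (mod 2).
  s_3 = 1 + 0 + 0 + 1 = 2 ≡ 0 (mod 2).
s = (1, 0, 0)^T — this equals column 4 of H (binary 100), so error is at position 4.
Correct: flip bit 4 of r = 1001011 to get c = 1000011.


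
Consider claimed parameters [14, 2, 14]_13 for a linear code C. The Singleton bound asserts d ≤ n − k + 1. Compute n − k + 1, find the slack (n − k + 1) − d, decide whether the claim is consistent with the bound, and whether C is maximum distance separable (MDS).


Singleton RHS = n − k + 1 = 13, slack = -1, bound violated (no such code; not MDS).

Singleton bound: d ≤ n − k + 1.
Here n = 14, k = 2, so n − k + 1 = 13.
Given d = 14, check d ≤ 13: NO.
Slack = (n − k + 1) − d = -1.
The slack is negative: d = 14 exceeds n − k + 1 = 13 by 1, so the Singleton bound is violated and no linear [14, 2, 14]_13 code can exist. In particular it is not MDS (MDS requires d = n − k + 1 exactly).
Description: the claimed parameters are [14, 2, 14]_13; such a code would be impossible (violates the Singleton bound).


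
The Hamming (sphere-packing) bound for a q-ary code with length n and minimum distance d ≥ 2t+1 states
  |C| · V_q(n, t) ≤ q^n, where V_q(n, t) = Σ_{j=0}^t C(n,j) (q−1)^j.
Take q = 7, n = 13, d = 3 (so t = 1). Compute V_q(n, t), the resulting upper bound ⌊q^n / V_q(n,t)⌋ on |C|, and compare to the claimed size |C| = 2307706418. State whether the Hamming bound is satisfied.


V_q(n, t) = 79, q^n = 96889010407, Hamming bound = 1226443169, |C| = 2307706418 > bound (violated).

Step 1: Compute V_q(n, t) = Σ_{j=0}^1 C(n, j) (q−1)^j.
  j = 0: C(13,0)·(6)^0 = 1·1 = 1.
  j = 1: C(13,1)·(6)^1 = 13·6 = 78.
  V_q(n, t) = 1 + 78 = 79.
Step 2: q^n = 7^13 = 96889010407.
Step 3: Hamming bound ⌊q^n / V_q(n,t)⌋ = ⌊96889010407/79⌋ = 1226443169.
Step 4: Compare |C| = 2307706418 to 1226443169: violated.
The claimed |C| lies above the Hamming bound, so no 7-ary code of length 13 with d ≥ 3 can have 2307706418 codewords.


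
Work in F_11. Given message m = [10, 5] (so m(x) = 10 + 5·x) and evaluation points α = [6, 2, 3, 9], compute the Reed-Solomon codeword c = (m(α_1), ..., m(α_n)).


c = [7, 9, 3, 0]

Message polynomial: m(x) = 10 + 5·x (mod 11).
For each evaluation point α_i, compute m(α_i) mod 11:
  α_1 = 6: Horner steps 5 → 7, so m(6) = 7.
  α_2 = 2: Horner steps 5 → 9, so m(2) = 9.
  α_3 = 3: Horner steps 5 → 3, so m(3) = 3.
  α_4 = 9: Horner steps 5 → 0, so m(9) = 0.
Codeword c = [7, 9, 3, 0] ∈ F_11^4.


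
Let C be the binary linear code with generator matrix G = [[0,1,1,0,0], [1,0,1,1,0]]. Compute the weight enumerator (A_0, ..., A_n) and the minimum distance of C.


Weight distribution: A_0 = 1, A_2 = 1, A_3 = 2. Minimum distance d = 2.

Enumerate all 2^2 = 4 messages m ∈ F_2^2.
For each, compute codeword c = mG in F_2^5, then tally its weight.
  m = 00 → c = 00000, weight = 0.
  m = 10 → c = 01100, weight = 2.
  m = 01 → c = 10110, weight = 3.
  m = 11 → c = 11010, weight = 3.
Tally weights:
  weight 0: 1 codewords.
  weight 2: 1 codewords.
  weight 3: 2 codewords.
Minimum distance d = smallest w > 0 with A_w > 0 = 2.
Sanity: Σ A_w = 4 = 2^2 = 4 ✓.


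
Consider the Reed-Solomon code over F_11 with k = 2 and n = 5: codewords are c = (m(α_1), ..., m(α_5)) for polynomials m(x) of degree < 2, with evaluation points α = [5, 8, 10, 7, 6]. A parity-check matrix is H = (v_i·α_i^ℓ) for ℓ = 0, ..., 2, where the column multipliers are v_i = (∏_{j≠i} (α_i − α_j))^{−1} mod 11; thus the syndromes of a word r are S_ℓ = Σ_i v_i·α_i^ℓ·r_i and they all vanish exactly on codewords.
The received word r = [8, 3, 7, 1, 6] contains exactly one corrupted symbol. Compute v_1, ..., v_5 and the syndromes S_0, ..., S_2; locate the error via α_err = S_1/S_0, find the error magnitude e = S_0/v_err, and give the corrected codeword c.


S = (6, 3, 7), error at position 5, error magnitude e = 7, c = [8, 3, 7, 1, 10].

Step 1: column multipliers v_i = (∏_{j≠i}(α_i − α_j))^{−1} mod 11.
  i = 1 (α = 5): (5−8)(5−10)(5−7)(5−6) = (−3)·(−5)·(−2)·(−1) = 30 ≡ 8, so v_1 = 8^{−1} = 7 (mod 11).
  i = 2 (α = 8): (8−5)(8−10)(8−7)(8−6) = 3·(−2)·1·2 = −12 ≡ 10, so v_2 = 10^{−1} = 10 (mod 11).
  i = 3 (α = 10): (10−5)(10−8)(10−7)(10−6) = 5·2·3·4 = 120 ≡ 10, so v_3 = 10^{−1} = 10 (mod 11).
  i = 4 (α = 7): (7−5)(7−8)(7−10)(7−6) = 2·(−1)·(−3)·1 = 6 ≡ 6, so v_4 = 6^{−1} = 2 (mod 11).
  i = 5 (α = 6): (6−5)(6−8)(6−10)(6−7) = 1·(−2)·(−4)·(−1) = −8 ≡ 3, so v_5 = 3^{−1} = 4 (mod 11).
  v = [7, 10, 10, 2, 4].
Step 2: syndromes of r = [8, 3, 7, 1, 6] (all sums mod 11).
  S_0 = Σ v_i r_i = 7·8 + 10·3 + 10·7 + 2·1 + 4·6 = 182 ≡ 6.
  S_1 = Σ v_i α_i r_i = 7·5·8 + 10·8·3 + 10·10·7 + 2·7·1 + 4·6·6 = 1378 ≡ 3.
  α_i^2 mod 11 = [3, 9, 1, 5, 3].
  S_2 = Σ v_i α_i^2 r_i = 7·3·8 + 10·9·3 + 10·1·7 + 2·5·1 + 4·3·6 = 590 ≡ 7.
  S = (6, 3, 7) ≠ 0, so r is not a codeword (an error is present).
Step 3: locate the error. For a single error e at position i, S_ℓ = v_i·e·α_i^ℓ, so α_err = S_1/S_0.
  S_0^{−1} = 6^{−1} = 2 (mod 11), so α_err = 3·2 = 6 ≡ 6 = α_5. Error position i = 5.
  Consistency check: S_2/S_1 = 7·4 = 28 ≡ 6 = α_err ✓ (single-error assumption holds).
Step 4: error magnitude e = S_0/v_5 = S_0·∏_{j≠5}(α_5 − α_j) = 6·3 = 18 ≡ 7 (mod 11).
Step 5: correct position 5: c_5 = r_5 − e = 6 − 7 ≡ 10 (mod 11). Hence c = [8, 3, 7, 1, 10].
  Check: interpolating c through the α_i gives m(x) = 9 + 2·x (degree < 2) with m(α_i) = c_i for every i, so c is indeed a codeword.


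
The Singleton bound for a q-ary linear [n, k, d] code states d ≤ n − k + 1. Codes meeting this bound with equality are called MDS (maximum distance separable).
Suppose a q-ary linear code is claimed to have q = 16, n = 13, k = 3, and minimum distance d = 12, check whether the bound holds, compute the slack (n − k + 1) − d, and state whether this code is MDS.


Singleton RHS = n − k + 1 = 11, slack = -1, bound violated (no such code; not MDS).

Singleton bound: d ≤ n − k + 1.
Here n = 13, k = 3, so n − k + 1 = 11.
Given d = 12, check d ≤ 11: NO.
Slack = (n − k + 1) − d = -1.
The slack is negative: d = 12 exceeds n − k + 1 = 11 by 1, so the Singleton bound is violated and no linear [13, 3, 12]_16 code can exist. In particular it is not MDS (MDS requires d = n − k + 1 exactly).
Description: the claimed parameters are [13, 3, 12]_16; such a code would be impossible (violates the Singleton bound).


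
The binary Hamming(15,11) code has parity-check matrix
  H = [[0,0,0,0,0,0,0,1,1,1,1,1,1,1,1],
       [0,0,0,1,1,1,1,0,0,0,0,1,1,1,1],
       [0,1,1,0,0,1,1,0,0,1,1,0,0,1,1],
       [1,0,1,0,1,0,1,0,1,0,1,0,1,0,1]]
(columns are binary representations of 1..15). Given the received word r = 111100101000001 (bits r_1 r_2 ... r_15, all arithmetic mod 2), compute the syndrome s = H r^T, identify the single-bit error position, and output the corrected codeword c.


s = (0, 1, 0, 1)^T, error position = 5, corrected codeword c = 111110101000001

Compute s = H r^T mod 2 one row at a time:
  s_1 = 0 + 1 + 0 + 0 + 0 + 0 + 0 + 1 = 2 ≡ 0 (mod 2).
  s_2 = 1 + 0 + 0 + 1 + 0 + 0 + 0 + 1 = 3 ≡ 1 (mod 2).
  s_3 = 1 + 1 + 0 + 1 + 0 + 0 + 0 + 1 = 4 ≡ 0 (mod 2).
  s_4 = 1 + 1 + 0 + 1 + 1 + 0 + 0 + 1 = 5 ≡ 1 (mod 2).
s = (0, 1, 0, 1)^T — this equals column 5 of H (binary 0101), so error is at position 5.
Correct: flip bit 5 of r = 111100101000001 to get c = 111110101000001.


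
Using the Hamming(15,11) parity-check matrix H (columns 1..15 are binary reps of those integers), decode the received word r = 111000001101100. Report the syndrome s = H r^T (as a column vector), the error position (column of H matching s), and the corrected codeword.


s = (0, 0, 1, 0)^T, error position = 2, corrected codeword c = 101000001101100

Compute s = H r^T mod 2 one row at a time:
  s_1 = 0 + 1 + 1 + 0 + 1 + 1 + 0 + 0 = 4 ≡ 0 (mod 2).
  s_2 = 0 + 0 + 0 + 0 + 1 + 1 + 0 + 0 = 2 ≡ 0 (mod 2).
  s_3 = 1 + 1 + 0 + 0 + 1 + 0 + 0 + 0 = 3 ≡ 1 (mod 2).
  s_4 = 1 + 1 + 0 + 0 + 1 + 0 + 1 + 0 = 4 ≡ 0 (mod 2).
s = (0, 0, 1, 0)^T — this equals column 2 of H (binary 0010), so error is at position 2.
Correct: flip bit 2 of r = 111000001101100 to get c = 101000001101100.


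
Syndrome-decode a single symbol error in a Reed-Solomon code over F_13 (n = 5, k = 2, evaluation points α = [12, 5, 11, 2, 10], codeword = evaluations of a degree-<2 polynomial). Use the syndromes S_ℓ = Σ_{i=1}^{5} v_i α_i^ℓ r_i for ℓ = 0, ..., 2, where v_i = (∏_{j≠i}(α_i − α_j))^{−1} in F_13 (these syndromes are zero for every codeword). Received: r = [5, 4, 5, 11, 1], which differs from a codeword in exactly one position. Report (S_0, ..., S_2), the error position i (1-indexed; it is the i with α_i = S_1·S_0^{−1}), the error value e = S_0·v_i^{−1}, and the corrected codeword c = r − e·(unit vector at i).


S = (12, 2, 9), error at position 3, error magnitude e = 2, c = [5, 4, 3, 11, 1].

Step 1: column multipliers v_i = (∏_{j≠i}(α_i − α_j))^{−1} mod 13.
  i = 1 (α = 12): (12−5)(12−11)(12−2)(12−10) = 7·1·10·2 = 140 ≡ 10, so v_1 = 10^{−1} = 4 (mod 13).
  i = 2 (α = 5): (5−12)(5−11)(5−2)(5−10) = (−7)·(−6)·3·(−5) = −630 ≡ 7, so v_2 = 7^{−1} = 2 (mod 13).
  i = 3 (α = 11): (11−12)(11−5)(11−2)(11−10) = (−1)·6·9·1 = −54 ≡ 11, so v_3 = 11^{−1} = 6 (mod 13).
  i = 4 (α = 2): (2−12)(2−5)(2−11)(2−10) = (−10)·(−3)·(−9)·(−8) = 2160 ≡ 2, so v_4 = 2^{−1} = 7 (mod 13).
  i = 5 (α = 10): (10−12)(10−5)(10−11)(10−2) = (−2)·5·(−1)·8 = 80 ≡ 2, so v_5 = 2^{−1} = 7 (mod 13).
  v = [4, 2, 6, 7, 7].
Step 2: syndromes of r = [5, 4, 5, 11, 1] (all sums mod 13).
  S_0 = Σ v_i r_i = 4·5 + 2·4 + 6·5 + 7·11 + 7·1 = 142 ≡ 12.
  S_1 = Σ v_i α_i r_i = 4·12·5 + 2·5·4 + 6·11·5 + 7·2·11 + 7·10·1 = 834 ≡ 2.
  α_i^2 mod 13 = [1, 12, 4, 4, 9].
  S_2 = Σ v_i α_i^2 r_i = 4·1·5 + 2·12·4 + 6·4·5 + 7·4·11 + 7·9·1 = 607 ≡ 9.
  S = (12, 2, 9) ≠ 0, so r is not a codeword (an error is present).
Step 3: locate the error. For a single error e at position i, S_ℓ = v_i·e·α_i^ℓ, so α_err = S_1/S_0.
  S_0^{−1} = 12^{−1} = 12 (mod 13), so α_err = 2·12 = 24 ≡ 11 = α_3. Error position i = 3.
  Consistency check: S_2/S_1 = 9·7 = 63 ≡ 11 = α_err ✓ (single-error assumption holds).
Step 4: error magnitude e = S_0/v_3 = S_0·∏_{j≠3}(α_3 − α_j) = 12·11 = 132 ≡ 2 (mod 13).
Step 5: correct position 3: c_3 = r_3 − e = 5 − 2 ≡ 3 (mod 13). Hence c = [5, 4, 3, 11, 1].
  Check: interpolating c through the α_i gives m(x) = 7 + 2·x (degree < 2) with m(α_i) = c_i for every i, so c is indeed a codeword.


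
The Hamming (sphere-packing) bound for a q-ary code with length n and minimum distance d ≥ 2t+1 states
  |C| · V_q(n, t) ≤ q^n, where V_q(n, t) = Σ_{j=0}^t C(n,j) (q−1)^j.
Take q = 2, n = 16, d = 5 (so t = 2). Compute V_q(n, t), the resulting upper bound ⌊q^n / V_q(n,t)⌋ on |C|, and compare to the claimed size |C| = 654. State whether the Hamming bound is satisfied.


V_q(n, t) = 137, q^n = 65536, Hamming bound = 478, |C| = 654 > bound (violated).

Step 1: Compute V_q(n, t) = Σ_{j=0}^2 C(n, j) (q−1)^j.
  j = 0: C(16,0)·(1)^0 = 1·1 = 1.
  j = 1: C(16,1)·(1)^1 = 16·1 = 16.
  j = 2: C(16,2)·(1)^2 = 120·1 = 120.
  V_q(n, t) = 1 + 16 + 120 = 137.
Step 2: q^n = 2^16 = 65536.
Step 3: Hamming bound ⌊q^n / V_q(n,t)⌋ = ⌊65536/137⌋ = 478.
Step 4: Compare |C| = 654 to 478: violated.
The claimed |C| lies above the Hamming bound, so no 2-ary code of length 16 with d ≥ 5 can have 654 codewords.


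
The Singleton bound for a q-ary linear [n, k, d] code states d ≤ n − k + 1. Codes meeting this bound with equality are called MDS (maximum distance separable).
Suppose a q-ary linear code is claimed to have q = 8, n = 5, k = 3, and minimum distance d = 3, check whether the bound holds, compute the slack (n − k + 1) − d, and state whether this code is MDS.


Singleton RHS = n − k + 1 = 3, slack = 0, bound satisfied, MDS.

Singleton bound: d ≤ n − k + 1.
Here n = 5, k = 3, so n − k + 1 = 3.
Given d = 3, check d ≤ 3: YES.
Slack = (n − k + 1) − d = 0.
The code is MDS (slack = 0).
Description: the claimed parameters are [5, 3, 3]_8; such a code would be MDS (meets Singleton bound).


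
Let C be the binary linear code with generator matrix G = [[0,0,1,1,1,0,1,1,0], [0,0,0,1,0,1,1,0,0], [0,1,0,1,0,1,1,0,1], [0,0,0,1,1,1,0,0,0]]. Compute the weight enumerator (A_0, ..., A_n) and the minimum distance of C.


Weight distribution: A_0 = 1, A_2 = 2, A_3 = 3, A_4 = 3, A_5 = 4, A_6 = 2, A_7 = 1. Minimum distance d = 2.

Enumerate all 2^4 = 16 messages m ∈ F_2^4.
For each, compute codeword c = mG in F_2^9, then tally its weight.
  m = 0000 → c = 000000000, weight = 0.
  m = 1000 → c = 001110110, weight = 5.
  m = 0100 → c = 000101100, weight = 3.
  m = 1100 → c = 001011010, weight = 4.
  m = 0010 → c = 010101101, weight = 5.
  m = 1010 → c = 011011011, weight = 6.
  m = 0110 → c = 010000001, weight = 2.
  m = 1110 → c = 011110111, weight = 7.
  m = 0001 → c = 000111000, weight = 3.
  m = 1001 → c = 001001110, weight = 4.
  m = 0101 → c = 000010100, weight = 2.
  m = 1101 → c = 001100010, weight = 3.
  m = 0011 → c = 010010101, weight = 4.
  m = 1011 → c = 011100011, weight = 5.
  m = 0111 → c = 010111001, weight = 5.
  m = 1111 → c = 011001111, weight = 6.
Tally weights:
  weight 0: 1 codewords.
  weight 2: 2 codewords.
  weight 3: 3 codewords.
  weight 4: 3 codewords.
  weight 5: 4 codewords.
  weight 6: 2 codewords.
  weight 7: 1 codewords.
Minimum distance d = smallest w > 0 with A_w > 0 = 2.
Sanity: Σ A_w = 16 = 2^4 = 16 ✓.


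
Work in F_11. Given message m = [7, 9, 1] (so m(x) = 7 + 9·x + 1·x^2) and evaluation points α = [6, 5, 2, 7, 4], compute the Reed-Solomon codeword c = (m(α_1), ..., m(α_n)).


c = [9, 0, 7, 9, 4]

Message polynomial: m(x) = 7 + 9·x + 1·x^2 (mod 11).
For each evaluation point α_i, compute m(α_i) mod 11:
  α_1 = 6: Horner steps 1 → 4 → 9, so m(6) = 9.
  α_2 = 5: Horner steps 1 → 3 → 0, so m(5) = 0.
  α_3 = 2: Horner steps 1 → 0 → 7, so m(2) = 7.
  α_4 = 7: Horner steps 1 → 5 → 9, so m(7) = 9.
  α_5 = 4: Horner steps 1 → 2 → 4, so m(4) = 4.
Codeword c = [9, 0, 7, 9, 4] ∈ F_11^5.


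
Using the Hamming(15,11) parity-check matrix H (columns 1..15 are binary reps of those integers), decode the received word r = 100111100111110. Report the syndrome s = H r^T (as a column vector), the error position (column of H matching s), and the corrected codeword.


s = (1, 1, 1, 1)^T, error position = 15, corrected codeword c = 100111100111111

Compute s = H r^T mod 2 one row at a time:
  s_1 = 0 + 0 + 1 + 1 + 1 + 1 + 1 + 0 = 5 ≡ 1 (mod 2).
  s_2 = 1 + 1 + 1 + 1 + 1 + 1 + 1 + 0 = 7 ≡ 1 (mod 2).
  s_3 = 0 + 0 + 1 + 1 + 1 + 1 + 1 + 0 = 5 ≡ 1 (mod 2).
  s_4 = 1 + 0 + 1 + 1 + 0 + 1 + 1 + 0 = 5 ≡ 1 (mod 2).
s = (1, 1, 1, 1)^T — this equals column 15 of H (binary 1111), so error is at position 15.
Correct: flip bit 15 of r = 100111100111110 to get c = 100111100111111.


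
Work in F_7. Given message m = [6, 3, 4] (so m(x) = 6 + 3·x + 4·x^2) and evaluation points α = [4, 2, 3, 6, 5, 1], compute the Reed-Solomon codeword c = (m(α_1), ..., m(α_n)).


c = [5, 0, 2, 0, 2, 6]

Message polynomial: m(x) = 6 + 3·x + 4·x^2 (mod 7).
For each evaluation point α_i, compute m(α_i) mod 7:
  α_1 = 4: Horner steps 4 → 5 → 5, so m(4) = 5.
  α_2 = 2: Horner steps 4 → 4 → 0, so m(2) = 0.
  α_3 = 3: Horner steps 4 → 1 → 2, so m(3) = 2.
  α_4 = 6: Horner steps 4 → 6 → 0, so m(6) = 0.
  α_5 = 5: Horner steps 4 → 2 → 2, so m(5) = 2.
  α_6 = 1: Horner steps 4 → 0 → 6, so m(1) = 6.
Codeword c = [5, 0, 2, 0, 2, 6] ∈ F_7^6.


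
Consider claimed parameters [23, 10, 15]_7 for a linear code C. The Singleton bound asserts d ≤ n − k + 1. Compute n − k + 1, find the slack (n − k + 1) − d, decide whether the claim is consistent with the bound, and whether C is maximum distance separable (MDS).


Singleton RHS = n − k + 1 = 14, slack = -1, bound violated (no such code; not MDS).

Singleton bound: d ≤ n − k + 1.
Here n = 23, k = 10, so n − k + 1 = 14.
Given d = 15, check d ≤ 14: NO.
Slack = (n − k + 1) − d = -1.
The slack is negative: d = 15 exceeds n − k + 1 = 14 by 1, so the Singleton bound is violated and no linear [23, 10, 15]_7 code can exist. In particular it is not MDS (MDS requires d = n − k + 1 exactly).
Description: the claimed parameters are [23, 10, 15]_7; such a code would be impossible (violates the Singleton bound).


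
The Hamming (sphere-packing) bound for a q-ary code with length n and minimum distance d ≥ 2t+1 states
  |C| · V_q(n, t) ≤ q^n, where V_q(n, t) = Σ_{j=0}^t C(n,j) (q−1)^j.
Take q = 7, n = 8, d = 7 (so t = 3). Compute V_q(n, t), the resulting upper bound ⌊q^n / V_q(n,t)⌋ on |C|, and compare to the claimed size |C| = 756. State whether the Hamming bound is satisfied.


V_q(n, t) = 13153, q^n = 5764801, Hamming bound = 438, |C| = 756 > bound (violated).

Step 1: Compute V_q(n, t) = Σ_{j=0}^3 C(n, j) (q−1)^j.
  j = 0: C(8,0)·(6)^0 = 1·1 = 1.
  j = 1: C(8,1)·(6)^1 = 8·6 = 48.
  j = 2: C(8,2)·(6)^2 = 28·36 = 1008.
  j = 3: C(8,3)·(6)^3 = 56·216 = 12096.
  V_q(n, t) = 1 + 48 + 1008 + 12096 = 13153.
Step 2: q^n = 7^8 = 5764801.
Step 3: Hamming bound ⌊q^n / V_q(n,t)⌋ = ⌊5764801/13153⌋ = 438.
Step 4: Compare |C| = 756 to 438: violated.
The claimed |C| lies above the Hamming bound, so no 7-ary code of length 8 with d ≥ 7 can have 756 codewords.


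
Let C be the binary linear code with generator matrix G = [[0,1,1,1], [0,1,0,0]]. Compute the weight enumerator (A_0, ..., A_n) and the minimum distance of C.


Weight distribution: A_0 = 1, A_1 = 1, A_2 = 1, A_3 = 1. Minimum distance d = 1.

Enumerate all 2^2 = 4 messages m ∈ F_2^2.
For each, compute codeword c = mG in F_2^4, then tally its weight.
  m = 00 → c = 0000, weight = 0.
  m = 10 → c = 0111, weight = 3.
  m = 01 → c = 0100, weight = 1.
  m = 11 → c = 0011, weight = 2.
Tally weights:
  weight 0: 1 codewords.
  weight 1: 1 codewords.
  weight 2: 1 codewords.
  weight 3: 1 codewords.
Minimum distance d = smallest w > 0 with A_w > 0 = 1.
Sanity: Σ A_w = 4 = 2^2 = 4 ✓.


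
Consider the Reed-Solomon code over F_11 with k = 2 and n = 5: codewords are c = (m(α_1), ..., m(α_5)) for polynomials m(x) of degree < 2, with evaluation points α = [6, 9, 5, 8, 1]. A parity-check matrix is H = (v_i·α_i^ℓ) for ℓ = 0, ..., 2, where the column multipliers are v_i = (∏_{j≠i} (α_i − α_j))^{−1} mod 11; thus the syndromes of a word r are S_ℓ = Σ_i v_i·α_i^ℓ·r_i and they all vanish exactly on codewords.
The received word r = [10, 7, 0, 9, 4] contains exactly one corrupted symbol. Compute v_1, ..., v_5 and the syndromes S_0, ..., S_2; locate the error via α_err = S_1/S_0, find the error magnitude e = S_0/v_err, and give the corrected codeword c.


S = (6, 4, 10), error at position 4, error magnitude e = 1, c = [10, 7, 0, 8, 4].

Step 1: column multipliers v_i = (∏_{j≠i}(α_i − α_j))^{−1} mod 11.
  i = 1 (α = 6): (6−9)(6−5)(6−8)(6−1) = (−3)·1·(−2)·5 = 30 ≡ 8, so v_1 = 8^{−1} = 7 (mod 11).
  i = 2 (α = 9): (9−6)(9−5)(9−8)(9−1) = 3·4·1·8 = 96 ≡ 8, so v_2 = 8^{−1} = 7 (mod 11).
  i = 3 (α = 5): (5−6)(5−9)(5−8)(5−1) = (−1)·(−4)·(−3)·4 = −48 ≡ 7, so v_3 = 7^{−1} = 8 (mod 11).
  i = 4 (α = 8): (8−6)(8−9)(8−5)(8−1) = 2·(−1)·3·7 = −42 ≡ 2, so v_4 = 2^{−1} = 6 (mod 11).
  i = 5 (α = 1): (1−6)(1−9)(1−5)(1−8) = (−5)·(−8)·(−4)·(−7) = 1120 ≡ 9, so v_5 = 9^{−1} = 5 (mod 11).
  v = [7, 7, 8, 6, 5].
Step 2: syndromes of r = [10, 7, 0, 9, 4] (all sums mod 11).
  S_0 = Σ v_i r_i = 7·10 + 7·7 + 8·0 + 6·9 + 5·4 = 193 ≡ 6.
  S_1 = Σ v_i α_i r_i = 7·6·10 + 7·9·7 + 8·5·0 + 6·8·9 + 5·1·4 = 1313 ≡ 4.
  α_i^2 mod 11 = [3, 4, 3, 9, 1].
  S_2 = Σ v_i α_i^2 r_i = 7·3·10 + 7·4·7 + 8·3·0 + 6·9·9 + 5·1·4 = 912 ≡ 10.
  S = (6, 4, 10) ≠ 0, so r is not a codeword (an error is present).
Step 3: locate the error. For a single error e at position i, S_ℓ = v_i·e·α_i^ℓ, so α_err = S_1/S_0.
  S_0^{−1} = 6^{−1} = 2 (mod 11), so α_err = 4·2 = 8 ≡ 8 = α_4. Error position i = 4.
  Consistency check: S_2/S_1 = 10·3 = 30 ≡ 8 = α_err ✓ (single-error assumption holds).
Step 4: error magnitude e = S_0/v_4 = S_0·∏_{j≠4}(α_4 − α_j) = 6·2 = 12 ≡ 1 (mod 11).
Step 5: correct position 4: c_4 = r_4 − e = 9 − 1 ≡ 8 (mod 11). Hence c = [10, 7, 0, 8, 4].
  Check: interpolating c through the α_i gives m(x) = 5 + 10·x (degree < 2) with m(α_i) = c_i for every i, so c is indeed a codeword.


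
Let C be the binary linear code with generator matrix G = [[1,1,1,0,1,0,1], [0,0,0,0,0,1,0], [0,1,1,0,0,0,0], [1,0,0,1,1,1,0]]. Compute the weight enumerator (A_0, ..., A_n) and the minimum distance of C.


Weight distribution: A_0 = 1, A_1 = 1, A_2 = 2, A_3 = 4, A_4 = 3, A_5 = 3, A_6 = 2. Minimum distance d = 1.

Enumerate all 2^4 = 16 messages m ∈ F_2^4.
For each, compute codeword c = mG in F_2^7, then tally its weight.
  m = 0000 → c = 0000000, weight = 0.
  m = 1000 → c = 1110101, weight = 5.
  m = 0100 → c = 0000010, weight = 1.
  m = 1100 → c = 1110111, weight = 6.
  m = 0010 → c = 0110000, weight = 2.
  m = 1010 → c = 1000101, weight = 3.
  m = 0110 → c = 0110010, weight = 3.
  m = 1110 → c = 1000111, weight = 4.
  m = 0001 → c = 1001110, weight = 4.
  m = 1001 → c = 0111011, weight = 5.
  m = 0101 → c = 1001100, weight = 3.
  m = 1101 → c = 0111001, weight = 4.
  m = 0011 → c = 1111110, weight = 6.
  m = 1011 → c = 0001011, weight = 3.
  m = 0111 → c = 1111100, weight = 5.
  m = 1111 → c = 0001001, weight = 2.
Tally weights:
  weight 0: 1 codewords.
  weight 1: 1 codewords.
  weight 2: 2 codewords.
  weight 3: 4 codewords.
  weight 4: 3 codewords.
  weight 5: 3 codewords.
  weight 6: 2 codewords.
Minimum distance d = smallest w > 0 with A_w > 0 = 1.
Sanity: Σ A_w = 16 = 2^4 = 16 ✓.


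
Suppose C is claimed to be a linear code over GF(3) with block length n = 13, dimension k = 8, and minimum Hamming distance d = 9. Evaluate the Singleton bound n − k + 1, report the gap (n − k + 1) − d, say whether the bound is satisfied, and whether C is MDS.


Singleton RHS = n − k + 1 = 6, slack = -3, bound violated (no such code; not MDS).

Singleton bound: d ≤ n − k + 1.
Here n = 13, k = 8, so n − k + 1 = 6.
Given d = 9, check d ≤ 6: NO.
Slack = (n − k + 1) − d = -3.
The slack is negative: d = 9 exceeds n − k + 1 = 6 by 3, so the Singleton bound is violated and no linear [13, 8, 9]_3 code can exist. In particular it is not MDS (MDS requires d = n − k + 1 exactly).
Description: the claimed parameters are [13, 8, 9]_3; such a code would be impossible (violates the Singleton bound).


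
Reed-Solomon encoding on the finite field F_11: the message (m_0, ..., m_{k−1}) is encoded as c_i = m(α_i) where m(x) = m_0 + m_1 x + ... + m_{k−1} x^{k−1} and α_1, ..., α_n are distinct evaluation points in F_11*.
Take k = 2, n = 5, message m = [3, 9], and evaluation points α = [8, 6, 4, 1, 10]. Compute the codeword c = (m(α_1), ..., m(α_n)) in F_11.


c = [9, 2, 6, 1, 5]

Message polynomial: m(x) = 3 + 9·x (mod 11).
For each evaluation point α_i, compute m(α_i) mod 11:
  α_1 = 8: Horner steps 9 → 9, so m(8) = 9.
  α_2 = 6: Horner steps 9 → 2, so m(6) = 2.
  α_3 = 4: Horner steps 9 → 6, so m(4) = 6.
  α_4 = 1: Horner steps 9 → 1, so m(1) = 1.
  α_5 = 10: Horner steps 9 → 5, so m(10) = 5.
Codeword c = [9, 2, 6, 1, 5] ∈ F_11^5.


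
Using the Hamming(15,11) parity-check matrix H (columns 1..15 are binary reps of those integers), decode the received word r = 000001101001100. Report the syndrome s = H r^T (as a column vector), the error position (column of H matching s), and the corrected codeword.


s = (1, 0, 0, 1)^T, error position = 9, corrected codeword c = 000001100001100

Compute s = H r^T mod 2 one row at a time:
  s_1 = 0 + 1 + 0 + 0 + 1 + 1 + 0 + 0 = 3 ≡ 1 (mod 2).
  s_2 = 0 + 0 + 1 + 1 + 1 + 1 + 0 + 0 = 4 ≡ 0 (mod 2).
  s_3 = 0 + 0 + 1 + 1 + 0 + 0 + 0 + 0 = 2 ≡ 0 (mod 2).
  s_4 = 0 + 0 + 0 + 1 + 1 + 0 + 1 + 0 = 3 ≡ 1 (mod 2).
s = (1, 0, 0, 1)^T — this equals column 9 of H (binary 1001), so error is at position 9.
Correct: flip bit 9 of r = 000001101001100 to get c = 000001100001100.


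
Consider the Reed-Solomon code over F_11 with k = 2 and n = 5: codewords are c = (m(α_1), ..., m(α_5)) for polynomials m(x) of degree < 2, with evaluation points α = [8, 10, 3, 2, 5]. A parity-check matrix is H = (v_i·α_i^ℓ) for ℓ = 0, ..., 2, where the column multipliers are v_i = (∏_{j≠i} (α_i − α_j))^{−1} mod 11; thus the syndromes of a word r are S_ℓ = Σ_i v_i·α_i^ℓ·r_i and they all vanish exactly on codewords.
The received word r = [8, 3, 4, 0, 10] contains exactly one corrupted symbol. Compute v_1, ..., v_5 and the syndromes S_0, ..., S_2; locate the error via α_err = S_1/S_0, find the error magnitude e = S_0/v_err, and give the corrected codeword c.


S = (10, 9, 7), error at position 4, error magnitude e = 10, c = [8, 3, 4, 1, 10].

Step 1: column multipliers v_i = (∏_{j≠i}(α_i − α_j))^{−1} mod 11.
  i = 1 (α = 8): (8−10)(8−3)(8−2)(8−5) = (−2)·5·6·3 = −180 ≡ 7, so v_1 = 7^{−1} = 8 (mod 11).
  i = 2 (α = 10): (10−8)(10−3)(10−2)(10−5) = 2·7·8·5 = 560 ≡ 10, so v_2 = 10^{−1} = 10 (mod 11).
  i = 3 (α = 3): (3−8)(3−10)(3−2)(3−5) = (−5)·(−7)·1·(−2) = −70 ≡ 7, so v_3 = 7^{−1} = 8 (mod 11).
  i = 4 (α = 2): (2−8)(2−10)(2−3)(2−5) = (−6)·(−8)·(−1)·(−3) = 144 ≡ 1, so v_4 = 1^{−1} = 1 (mod 11).
  i = 5 (α = 5): (5−8)(5−10)(5−3)(5−2) = (−3)·(−5)·2·3 = 90 ≡ 2, so v_5 = 2^{−1} = 6 (mod 11).
  v = [8, 10, 8, 1, 6].
Step 2: syndromes of r = [8, 3, 4, 0, 10] (all sums mod 11).
  S_0 = Σ v_i r_i = 8·8 + 10·3 + 8·4 + 1·0 + 6·10 = 186 ≡ 10.
  S_1 = Σ v_i α_i r_i = 8·8·8 + 10·10·3 + 8·3·4 + 1·2·0 + 6·5·10 = 1208 ≡ 9.
  α_i^2 mod 11 = [9, 1, 9, 4, 3].
  S_2 = Σ v_i α_i^2 r_i = 8·9·8 + 10·1·3 + 8·9·4 + 1·4·0 + 6·3·10 = 1074 ≡ 7.
  S = (10, 9, 7) ≠ 0, so r is not a codeword (an error is present).
Step 3: locate the error. For a single error e at position i, S_ℓ = v_i·e·α_i^ℓ, so α_err = S_1/S_0.
  S_0^{−1} = 10^{−1} = 10 (mod 11), so α_err = 9·10 = 90 ≡ 2 = α_4. Error position i = 4.
  Consistency check: S_2/S_1 = 7·5 = 35 ≡ 2 = α_err ✓ (single-error assumption holds).
Step 4: error magnitude e = S_0/v_4 = S_0·∏_{j≠4}(α_4 − α_j) = 10·1 = 10 ≡ 10 (mod 11).
Step 5: correct position 4: c_4 = r_4 − e = 0 − 10 ≡ 1 (mod 11). Hence c = [8, 3, 4, 1, 10].
  Check: interpolating c through the α_i gives m(x) = 6 + 3·x (degree < 2) with m(α_i) = c_i for every i, so c is indeed a codeword.


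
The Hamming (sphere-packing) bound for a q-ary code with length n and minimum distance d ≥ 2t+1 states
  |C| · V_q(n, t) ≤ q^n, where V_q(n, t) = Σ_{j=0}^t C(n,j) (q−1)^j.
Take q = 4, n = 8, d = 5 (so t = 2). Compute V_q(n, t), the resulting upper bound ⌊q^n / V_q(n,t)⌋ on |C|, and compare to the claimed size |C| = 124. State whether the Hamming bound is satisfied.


V_q(n, t) = 277, q^n = 65536, Hamming bound = 236, |C| = 124 ≤ bound (satisfied).

Step 1: Compute V_q(n, t) = Σ_{j=0}^2 C(n, j) (q−1)^j.
  j = 0: C(8,0)·(3)^0 = 1·1 = 1.
  j = 1: C(8,1)·(3)^1 = 8·3 = 24.
  j = 2: C(8,2)·(3)^2 = 28·9 = 252.
  V_q(n, t) = 1 + 24 + 252 = 277.
Step 2: q^n = 4^8 = 65536.
Step 3: Hamming bound ⌊q^n / V_q(n,t)⌋ = ⌊65536/277⌋ = 236.
Step 4: Compare |C| = 124 to 236: satisfied.
The claimed |C| lies below the Hamming bound.


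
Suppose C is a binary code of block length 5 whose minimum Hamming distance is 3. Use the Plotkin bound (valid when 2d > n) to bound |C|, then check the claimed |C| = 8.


Plotkin bound M ≤ 6; given |C| = 8 > bound (violated).

Check applicability: 2d = 6, n = 5.
2d − n = 1 > 0, so Plotkin applies.
Compute d/(2d−n) = 3/1 ≈ 3.0000.
⌊d/(2d−n)⌋ = 3.
Plotkin bound: M ≤ 2·3 = 6.
Given |C| = 8, check: VIOLATED.
This |C| is above the Plotkin bound, so no binary code with n = 5, d = 3 and 8 codewords exists.
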